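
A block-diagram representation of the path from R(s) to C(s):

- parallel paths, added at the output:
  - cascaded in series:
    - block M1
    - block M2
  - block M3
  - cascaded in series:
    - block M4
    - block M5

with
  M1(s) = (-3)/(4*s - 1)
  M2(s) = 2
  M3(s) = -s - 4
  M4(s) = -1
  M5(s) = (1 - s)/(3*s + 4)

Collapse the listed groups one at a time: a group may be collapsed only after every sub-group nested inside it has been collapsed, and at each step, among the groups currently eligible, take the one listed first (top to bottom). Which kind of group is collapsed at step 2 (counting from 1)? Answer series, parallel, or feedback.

Step 1: combine M1, M2 in series
Step 2: series reduction of M4, M5
Step 3: combine (M1*M2), M3, (M4*M5) in parallel
Step 2 collapses a series group.

Therefore the answer is series.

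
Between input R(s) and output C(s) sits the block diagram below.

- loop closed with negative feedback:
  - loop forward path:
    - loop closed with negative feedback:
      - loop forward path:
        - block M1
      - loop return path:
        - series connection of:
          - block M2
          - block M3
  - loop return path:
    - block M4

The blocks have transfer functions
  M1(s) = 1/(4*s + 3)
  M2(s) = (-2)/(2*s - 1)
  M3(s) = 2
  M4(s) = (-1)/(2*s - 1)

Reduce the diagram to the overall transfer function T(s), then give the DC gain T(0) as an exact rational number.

[1] series reduction of M2, M3, giving (-4)/(2*s - 1)
[2] feedback reduction of M1, (M2*M3), giving (2*s - 1)/(8*s^2 + 2*s - 7)
[3] apply the feedback formula to [M1/(1+M1*(M2*M3))], M4, giving (2*s - 1)/(8*s^2 + 2*s - 8)
That last expression is T(s); at s = 0 only the constant terms survive, so T(0) = -1/(-8) = 1/8.

Answer: 1/8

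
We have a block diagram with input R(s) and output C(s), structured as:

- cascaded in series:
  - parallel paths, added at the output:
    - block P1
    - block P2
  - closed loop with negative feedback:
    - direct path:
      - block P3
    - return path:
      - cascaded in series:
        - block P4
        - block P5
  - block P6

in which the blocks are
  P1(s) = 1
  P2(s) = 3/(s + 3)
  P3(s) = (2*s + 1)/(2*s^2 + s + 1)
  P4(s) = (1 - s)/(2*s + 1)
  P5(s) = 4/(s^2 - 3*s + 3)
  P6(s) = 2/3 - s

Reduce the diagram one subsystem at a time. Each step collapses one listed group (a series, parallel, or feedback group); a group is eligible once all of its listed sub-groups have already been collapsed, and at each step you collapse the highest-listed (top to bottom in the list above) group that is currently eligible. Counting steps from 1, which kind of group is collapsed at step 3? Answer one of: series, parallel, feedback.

(1) reduce the parallel group P1, P2
(2) reduce the series chain P4, P5
(3) reduce the feedback loop with forward P3 and return (P4*P5)
(4) series reduction of (P1+P2), [P3/(1+P3*(P4*P5))], P6
Step 3: feedback.

Hence the answer: feedback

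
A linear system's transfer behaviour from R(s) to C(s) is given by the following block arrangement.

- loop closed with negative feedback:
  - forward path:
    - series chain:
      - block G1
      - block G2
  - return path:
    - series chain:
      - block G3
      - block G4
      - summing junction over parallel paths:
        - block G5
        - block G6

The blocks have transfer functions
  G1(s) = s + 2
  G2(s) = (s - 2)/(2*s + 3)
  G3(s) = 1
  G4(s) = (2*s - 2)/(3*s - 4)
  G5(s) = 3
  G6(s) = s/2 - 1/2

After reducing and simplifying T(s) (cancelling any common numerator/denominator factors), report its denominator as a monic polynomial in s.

Step 1. combine G1, G2 in series = (s^2 - 4)/(2*s + 3)
Step 2. parallel reduction of G5, G6 = s/2 + 5/2
Step 3. cascade G3, G4, (G5+G6) = (s^2 + 4*s - 5)/(3*s - 4)
Step 4. apply the feedback formula to (G1*G2), (G3*G4*(G5+G6)) = (3*s^3 - 4*s^2 - 12*s + 16)/(s^4 + 4*s^3 - 3*s^2 - 15*s + 8)
No further cancellation is possible in the step-4 result, so that is T(s). Its denominator is already monic.

Therefore the answer is s^4 + 4*s^3 - 3*s^2 - 15*s + 8.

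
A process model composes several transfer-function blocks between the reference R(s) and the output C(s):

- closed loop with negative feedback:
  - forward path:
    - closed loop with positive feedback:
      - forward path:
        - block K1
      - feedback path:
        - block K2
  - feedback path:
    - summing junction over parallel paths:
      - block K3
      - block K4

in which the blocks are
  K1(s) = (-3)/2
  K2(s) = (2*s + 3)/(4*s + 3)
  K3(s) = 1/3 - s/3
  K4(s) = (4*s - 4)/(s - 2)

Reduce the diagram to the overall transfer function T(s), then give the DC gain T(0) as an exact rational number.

[1] collapse the loop (K1 forward, K2 return), giving (-12*s - 9)/(14*s + 15)
[2] combine K3, K4 in parallel, giving (-s^2 + 15*s - 14)/(3*s - 6)
[3] apply the feedback formula to [K1/(1-K1*K2)], (K3+K4), giving (-12*s^2 + 15*s + 18)/(4*s^3 - 43*s^2 - 2*s + 12)
The step-3 result is T(s). Setting s = 0: T(0) = 18/12 = 3/2.

Final answer: 3/2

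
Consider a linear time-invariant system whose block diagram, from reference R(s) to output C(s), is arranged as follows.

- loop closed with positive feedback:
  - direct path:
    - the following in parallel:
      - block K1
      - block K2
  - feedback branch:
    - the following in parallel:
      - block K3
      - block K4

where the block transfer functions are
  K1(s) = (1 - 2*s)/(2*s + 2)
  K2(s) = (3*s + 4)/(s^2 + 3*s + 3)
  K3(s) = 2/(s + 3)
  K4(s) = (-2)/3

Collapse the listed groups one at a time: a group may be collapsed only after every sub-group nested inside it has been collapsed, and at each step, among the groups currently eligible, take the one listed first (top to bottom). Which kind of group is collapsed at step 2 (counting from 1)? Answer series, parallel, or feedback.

Step 1: reduce the parallel group K1, K2
Step 2: parallel reduction of K3, K4
Step 3: collapse the loop ((K1+K2) forward, (K3+K4) return)
Step 2: parallel.

Answer: parallel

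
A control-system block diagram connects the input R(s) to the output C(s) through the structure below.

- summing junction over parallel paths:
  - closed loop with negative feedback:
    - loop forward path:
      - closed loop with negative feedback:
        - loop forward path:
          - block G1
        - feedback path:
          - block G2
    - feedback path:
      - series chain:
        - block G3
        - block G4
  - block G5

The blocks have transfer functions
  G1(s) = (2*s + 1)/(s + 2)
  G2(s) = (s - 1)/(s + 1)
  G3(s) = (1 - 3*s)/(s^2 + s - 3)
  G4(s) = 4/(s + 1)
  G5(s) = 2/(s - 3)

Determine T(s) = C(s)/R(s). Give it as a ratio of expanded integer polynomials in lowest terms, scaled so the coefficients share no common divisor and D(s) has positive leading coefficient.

1. feedback reduction of G1, G2 = (2*s^2 + 3*s + 1)/(3*s^2 + 2*s + 1)
2. cascade G3, G4 = (4 - 12*s)/(s^3 + 2*s^2 - 2*s - 3)
3. feedback reduction of [G1/(1+G1*G2)], (G3*G4) = (2*s^4 + 5*s^3 - 2*s^2 - 8*s - 3)/(3*s^4 + 5*s^3 - 30*s^2 - 9*s + 1)
4. combine [[G1/(1+G1*G2)]/(1+[G1/(1+G1*G2)]*(G3*G4))], G5 in parallel - this is the overall T(s), already in the required normalized form

Therefore the answer is (2*s^5 + 5*s^4 - 7*s^3 - 62*s^2 + 3*s + 11)/(3*s^5 - 4*s^4 - 45*s^3 + 81*s^2 + 28*s - 3).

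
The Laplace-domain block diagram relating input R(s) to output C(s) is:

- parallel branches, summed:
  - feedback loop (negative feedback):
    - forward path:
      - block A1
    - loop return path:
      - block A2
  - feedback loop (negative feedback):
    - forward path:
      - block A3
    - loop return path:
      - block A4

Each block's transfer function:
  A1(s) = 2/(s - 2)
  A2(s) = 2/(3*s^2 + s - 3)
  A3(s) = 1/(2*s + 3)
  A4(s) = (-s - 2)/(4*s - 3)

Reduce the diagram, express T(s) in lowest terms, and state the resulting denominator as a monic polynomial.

First reduce the diagram to T(s).

Step 1: apply the feedback formula to A1, A2 gives (6*s^2 + 2*s - 6)/(3*s^3 - 5*s^2 - 5*s + 10)
Step 2: feedback reduction of A3, A4 gives (4*s - 3)/(8*s^2 + 5*s - 11)
Step 3: combine [A1/(1+A1*A2)], [A3/(1+A3*A4)] in parallel gives (60*s^4 + 17*s^3 - 109*s^2 + 3*s + 36)/(24*s^5 - 25*s^4 - 98*s^3 + 110*s^2 + 105*s - 110)
Step 3 gives the fully reduced T(s), with no common factor left to cancel. The denominator's leading coefficient is 24, so divide each of its coefficients by 24 to get the monic form.

Answer: s^5 - 25*s^4/24 - 49*s^3/12 + 55*s^2/12 + 35*s/8 - 55/12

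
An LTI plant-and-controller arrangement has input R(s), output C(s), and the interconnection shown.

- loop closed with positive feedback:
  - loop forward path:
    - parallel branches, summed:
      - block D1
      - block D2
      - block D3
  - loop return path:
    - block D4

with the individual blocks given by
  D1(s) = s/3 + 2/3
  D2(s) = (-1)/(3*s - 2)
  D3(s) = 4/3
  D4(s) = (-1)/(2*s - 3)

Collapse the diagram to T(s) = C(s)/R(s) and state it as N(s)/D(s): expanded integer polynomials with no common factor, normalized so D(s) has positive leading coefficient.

Answer: (6*s^3 + 23*s^2 - 78*s + 45)/(21*s^2 - 23*s + 3)

Working:
[1] reduce the parallel group D1, D2, D3 gives (3*s^2 + 16*s - 15)/(9*s - 6)
[2] collapse the loop ((D1+D2+D3) forward, D4 return), giving the overall T(s)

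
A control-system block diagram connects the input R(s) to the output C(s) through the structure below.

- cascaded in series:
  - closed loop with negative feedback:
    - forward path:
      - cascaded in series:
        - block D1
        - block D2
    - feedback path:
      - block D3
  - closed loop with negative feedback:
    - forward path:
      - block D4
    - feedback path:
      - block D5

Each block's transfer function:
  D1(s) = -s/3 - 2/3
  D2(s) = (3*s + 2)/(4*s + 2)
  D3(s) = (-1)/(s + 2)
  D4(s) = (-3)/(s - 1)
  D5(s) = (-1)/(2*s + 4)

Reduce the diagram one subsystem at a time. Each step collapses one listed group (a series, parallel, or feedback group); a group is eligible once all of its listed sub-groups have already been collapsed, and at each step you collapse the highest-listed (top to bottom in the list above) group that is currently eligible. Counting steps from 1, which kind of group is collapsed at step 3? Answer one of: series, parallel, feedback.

Step 1. multiply D1, D2 (series)
Step 2. feedback reduction of (D1*D2), D3
Step 3. apply the feedback formula to D4, D5
Step 4. series reduction of [(D1*D2)/(1+(D1*D2)*D3)], [D4/(1+D4*D5)]
Step 3 collapses a feedback group.

Answer: feedback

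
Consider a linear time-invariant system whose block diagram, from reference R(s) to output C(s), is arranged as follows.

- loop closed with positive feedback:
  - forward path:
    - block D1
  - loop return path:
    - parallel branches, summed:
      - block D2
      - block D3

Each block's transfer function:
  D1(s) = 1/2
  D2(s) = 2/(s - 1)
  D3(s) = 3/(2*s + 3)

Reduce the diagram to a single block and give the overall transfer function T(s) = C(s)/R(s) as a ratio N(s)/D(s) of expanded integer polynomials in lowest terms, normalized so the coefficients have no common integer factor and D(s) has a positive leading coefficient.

Step 1 - parallel reduction of D2, D3: (7*s + 3)/(2*s^2 + s - 3)
Step 2 - apply the feedback formula to D1, (D2+D3): this yields T(s), and no further normalization is needed

Hence the answer: (2*s^2 + s - 3)/(4*s^2 - 5*s - 9)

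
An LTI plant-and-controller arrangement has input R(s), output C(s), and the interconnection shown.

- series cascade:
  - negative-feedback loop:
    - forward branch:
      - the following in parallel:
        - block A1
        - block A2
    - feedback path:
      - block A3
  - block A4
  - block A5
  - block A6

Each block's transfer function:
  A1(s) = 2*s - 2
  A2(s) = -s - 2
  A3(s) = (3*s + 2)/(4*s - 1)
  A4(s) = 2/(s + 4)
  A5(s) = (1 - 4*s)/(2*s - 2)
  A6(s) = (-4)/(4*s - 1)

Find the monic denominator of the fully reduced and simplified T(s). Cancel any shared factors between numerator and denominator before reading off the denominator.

Step 1 - parallel reduction of A1, A2 -> s - 4
Step 2 - collapse the loop ((A1+A2) forward, A3 return) -> (4*s^2 - 17*s + 4)/(3*s^2 - 6*s - 9)
Step 3 - reduce the series chain [(A1+A2)/(1+(A1+A2)*A3)], A4, A5, A6 -> (16*s^2 - 68*s + 16)/(3*s^4 + 3*s^3 - 39*s^2 - 3*s + 36)
The result of step 3 is T(s) in lowest terms. Its denominator has leading coefficient 3; dividing the denominator through by 3 makes it monic.

Answer: s^4 + s^3 - 13*s^2 - s + 12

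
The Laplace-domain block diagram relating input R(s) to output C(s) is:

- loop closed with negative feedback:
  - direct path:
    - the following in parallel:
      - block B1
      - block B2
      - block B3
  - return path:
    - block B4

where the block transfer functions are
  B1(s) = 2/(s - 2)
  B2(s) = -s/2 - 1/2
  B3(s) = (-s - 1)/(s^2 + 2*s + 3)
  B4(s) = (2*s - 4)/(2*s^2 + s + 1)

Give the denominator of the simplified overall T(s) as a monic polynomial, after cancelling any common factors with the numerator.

1. parallel reduction of B1, B2, B3: (-s^4 - s^3 + 3*s^2 + 17*s + 22)/(2*s^3 - 2*s - 12)
2. feedback reduction of (B1+B2+B3), B4: (-2*s^6 - 3*s^5 + 4*s^4 + 36*s^3 + 64*s^2 + 39*s + 22)/(2*s^5 + 4*s^4 + 8*s^3 - 4*s^2 - 38*s - 100)
That last expression is T(s), already simplified. Scaling its denominator by 1/2 (the reciprocal of the leading coefficient) yields the monic denominator.

Hence the answer: s^5 + 2*s^4 + 4*s^3 - 2*s^2 - 19*s - 50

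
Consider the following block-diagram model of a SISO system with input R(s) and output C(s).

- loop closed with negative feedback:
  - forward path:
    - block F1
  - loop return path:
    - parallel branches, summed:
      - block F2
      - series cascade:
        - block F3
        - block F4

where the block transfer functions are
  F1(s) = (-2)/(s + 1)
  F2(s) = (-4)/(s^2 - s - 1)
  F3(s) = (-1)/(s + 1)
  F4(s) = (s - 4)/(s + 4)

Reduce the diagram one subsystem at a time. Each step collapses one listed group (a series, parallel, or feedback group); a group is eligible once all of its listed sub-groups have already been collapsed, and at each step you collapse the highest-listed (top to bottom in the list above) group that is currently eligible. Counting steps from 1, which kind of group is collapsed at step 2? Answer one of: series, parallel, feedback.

Step 1 - cascade F3, F4
Step 2 - sum the parallel branches F2, (F3*F4)
Step 3 - feedback reduction of F1, (F2+(F3*F4))
Step 2: parallel.

Hence the answer: parallel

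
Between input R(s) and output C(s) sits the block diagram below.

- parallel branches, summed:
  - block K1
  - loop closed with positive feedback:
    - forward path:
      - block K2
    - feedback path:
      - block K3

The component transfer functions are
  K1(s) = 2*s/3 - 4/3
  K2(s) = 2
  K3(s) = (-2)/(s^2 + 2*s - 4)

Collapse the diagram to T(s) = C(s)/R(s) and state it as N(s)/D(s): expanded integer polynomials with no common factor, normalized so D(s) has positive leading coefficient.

1. reduce the feedback loop with forward K2 and return K3; result (2*s^2 + 4*s - 8)/(s^2 + 2*s)
2. reduce the parallel group K1, [K2/(1-K2*K3)]; the result is T(s) itself (integer coefficients, no common factor, positive leading denominator coefficient)

Final answer: (2*s^3 + 6*s^2 + 4*s - 24)/(3*s^2 + 6*s)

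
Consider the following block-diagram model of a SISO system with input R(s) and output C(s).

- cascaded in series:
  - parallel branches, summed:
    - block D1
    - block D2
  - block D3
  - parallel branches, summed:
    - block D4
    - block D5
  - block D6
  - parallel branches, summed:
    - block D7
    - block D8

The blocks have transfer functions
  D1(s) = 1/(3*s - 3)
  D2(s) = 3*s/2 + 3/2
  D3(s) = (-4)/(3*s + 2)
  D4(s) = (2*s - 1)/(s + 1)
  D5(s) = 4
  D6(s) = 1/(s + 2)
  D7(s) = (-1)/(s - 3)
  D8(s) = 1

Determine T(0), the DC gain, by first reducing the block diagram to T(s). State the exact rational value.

Answer: -14/3

Working:
Step 1 - add D1, D2 (parallel): (9*s^2 - 7)/(6*s - 6)
Step 2 - add D4, D5 (parallel): (6*s + 3)/(s + 1)
Step 3 - parallel reduction of D7, D8: (s - 4)/(s - 3)
Step 4 - reduce the series chain (D1+D2), D3, (D4+D5), D6, (D7+D8): (-36*s^4 + 126*s^3 + 100*s^2 - 98*s - 56)/(3*s^5 - s^4 - 23*s^3 - 11*s^2 + 20*s + 12)
Step 4 gives the overall T(s). Then T(0) = -56/12 = -14/3.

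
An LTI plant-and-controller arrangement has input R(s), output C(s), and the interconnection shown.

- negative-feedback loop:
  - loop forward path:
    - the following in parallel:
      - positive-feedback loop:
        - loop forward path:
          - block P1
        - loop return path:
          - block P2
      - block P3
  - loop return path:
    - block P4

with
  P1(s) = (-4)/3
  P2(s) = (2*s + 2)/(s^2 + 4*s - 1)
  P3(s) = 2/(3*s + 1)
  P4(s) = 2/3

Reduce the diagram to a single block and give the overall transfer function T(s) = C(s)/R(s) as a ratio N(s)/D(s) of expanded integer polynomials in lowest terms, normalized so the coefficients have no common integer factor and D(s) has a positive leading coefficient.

Step 1 - feedback reduction of P1, P2 gives (-4*s^2 - 16*s + 4)/(3*s^2 + 20*s + 5)
Step 2 - reduce the parallel group [P1/(1-P1*P2)], P3 gives (-12*s^3 - 46*s^2 + 36*s + 14)/(9*s^3 + 63*s^2 + 35*s + 5)
Step 3 - reduce the feedback loop with forward ([P1/(1-P1*P2)]+P3) and return P4, which is the overall transfer function T(s) = C(s)/R(s) in lowest terms

Therefore the answer is (-36*s^3 - 138*s^2 + 108*s + 42)/(3*s^3 + 97*s^2 + 177*s + 43).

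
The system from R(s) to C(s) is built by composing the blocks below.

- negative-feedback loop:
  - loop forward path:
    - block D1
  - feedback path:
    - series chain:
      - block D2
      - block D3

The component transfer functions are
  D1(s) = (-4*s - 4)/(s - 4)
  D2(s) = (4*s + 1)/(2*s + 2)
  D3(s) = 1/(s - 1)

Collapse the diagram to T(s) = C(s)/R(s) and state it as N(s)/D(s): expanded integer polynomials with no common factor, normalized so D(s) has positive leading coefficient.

The answer is (4 - 4*s^2)/(s^2 - 13*s + 2).

Reasoning:
1. cascade D2, D3 = (4*s + 1)/(2*s^2 - 2)
2. feedback reduction of D1, (D2*D3), giving the overall T(s)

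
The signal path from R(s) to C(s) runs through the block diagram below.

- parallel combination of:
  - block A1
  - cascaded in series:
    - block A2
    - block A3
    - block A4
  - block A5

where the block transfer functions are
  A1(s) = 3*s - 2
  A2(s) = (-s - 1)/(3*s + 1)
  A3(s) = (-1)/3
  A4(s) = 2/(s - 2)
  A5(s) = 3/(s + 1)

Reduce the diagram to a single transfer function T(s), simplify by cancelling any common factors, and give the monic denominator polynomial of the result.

Step 1: multiply A2, A3, A4 (series) gives (2*s + 2)/(9*s^2 - 15*s - 6)
Step 2: reduce the parallel group A1, (A2*A3*A4), A5 gives (27*s^4 - 36*s^3 - 22*s^2 - 17*s - 4)/(9*s^3 - 6*s^2 - 21*s - 6)
No further cancellation is possible in the step-2 result, so that is T(s). Its denominator becomes monic after dividing by the leading coefficient 9.

Hence the answer: s^3 - 2*s^2/3 - 7*s/3 - 2/3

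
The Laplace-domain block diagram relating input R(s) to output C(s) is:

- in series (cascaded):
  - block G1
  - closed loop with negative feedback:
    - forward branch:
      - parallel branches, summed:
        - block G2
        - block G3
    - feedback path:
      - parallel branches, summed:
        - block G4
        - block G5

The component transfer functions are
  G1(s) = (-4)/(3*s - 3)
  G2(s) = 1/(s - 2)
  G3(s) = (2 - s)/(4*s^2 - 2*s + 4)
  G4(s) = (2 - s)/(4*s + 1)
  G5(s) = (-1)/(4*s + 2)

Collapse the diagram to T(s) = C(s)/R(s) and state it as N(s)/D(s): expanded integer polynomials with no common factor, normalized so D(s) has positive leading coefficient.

The answer is (-192*s^4 - 272*s^3 - 120*s^2 - 16*s)/(192*s^6 - 564*s^5 + 414*s^4 - 159*s^3 - 105*s^2 + 174*s + 48).

Reasoning:
1. parallel reduction of G2, G3 gives (3*s^2 + 2*s)/(4*s^3 - 10*s^2 + 8*s - 8)
2. parallel reduction of G4, G5 gives (-4*s^2 + 2*s + 3)/(16*s^2 + 12*s + 2)
3. apply the feedback formula to (G2+G3), (G4+G5) gives (48*s^4 + 68*s^3 + 30*s^2 + 4*s)/(64*s^5 - 124*s^4 + 14*s^3 - 39*s^2 - 74*s - 16)
4. multiply G1, [(G2+G3)/(1+(G2+G3)*(G4+G5))] (series): this yields T(s), and no further normalization is needed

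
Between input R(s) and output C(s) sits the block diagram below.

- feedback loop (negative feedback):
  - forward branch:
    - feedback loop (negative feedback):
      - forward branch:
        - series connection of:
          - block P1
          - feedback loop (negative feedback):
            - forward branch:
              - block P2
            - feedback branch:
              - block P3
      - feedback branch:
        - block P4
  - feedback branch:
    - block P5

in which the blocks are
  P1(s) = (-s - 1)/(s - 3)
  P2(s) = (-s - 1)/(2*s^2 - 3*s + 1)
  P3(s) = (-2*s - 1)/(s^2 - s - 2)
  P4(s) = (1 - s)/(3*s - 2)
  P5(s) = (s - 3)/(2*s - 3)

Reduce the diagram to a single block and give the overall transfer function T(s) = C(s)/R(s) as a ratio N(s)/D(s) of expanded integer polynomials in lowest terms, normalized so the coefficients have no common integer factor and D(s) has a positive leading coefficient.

[1] apply the feedback formula to P2, P3 -> (-s^2 + s + 2)/(2*s^3 - 7*s^2 + 9*s - 1)
[2] cascade P1, [P2/(1+P2*P3)] -> (s^3 - 3*s - 2)/(2*s^4 - 13*s^3 + 30*s^2 - 28*s + 3)
[3] reduce the feedback loop with forward (P1*[P2/(1+P2*P3)]) and return P4 -> (3*s^4 - 2*s^3 - 9*s^2 + 4)/(6*s^5 - 44*s^4 + 117*s^3 - 141*s^2 + 64*s - 8)
[4] collapse the loop ([(P1*[P2/(1+P2*P3)])/(1+(P1*[P2/(1+P2*P3)])*P4)] forward, P5 return), giving the overall T(s)

Therefore the answer is (6*s^5 - 13*s^4 - 12*s^3 + 27*s^2 + 8*s - 12)/(12*s^6 - 103*s^5 + 355*s^4 - 636*s^3 + 578*s^2 - 204*s + 12).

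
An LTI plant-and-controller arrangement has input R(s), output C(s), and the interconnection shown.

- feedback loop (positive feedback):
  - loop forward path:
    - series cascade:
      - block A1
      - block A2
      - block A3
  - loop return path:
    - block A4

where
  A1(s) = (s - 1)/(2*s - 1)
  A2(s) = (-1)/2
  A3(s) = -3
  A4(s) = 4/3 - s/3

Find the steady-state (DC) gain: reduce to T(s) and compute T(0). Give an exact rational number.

[1] multiply A1, A2, A3 (series): (3*s - 3)/(4*s - 2)
[2] apply the feedback formula to (A1*A2*A3), A4: (3*s - 3)/(s^2 - s + 2)
Step 2 gives the overall T(s). Then T(0) = -3/2.

Therefore the answer is -3/2.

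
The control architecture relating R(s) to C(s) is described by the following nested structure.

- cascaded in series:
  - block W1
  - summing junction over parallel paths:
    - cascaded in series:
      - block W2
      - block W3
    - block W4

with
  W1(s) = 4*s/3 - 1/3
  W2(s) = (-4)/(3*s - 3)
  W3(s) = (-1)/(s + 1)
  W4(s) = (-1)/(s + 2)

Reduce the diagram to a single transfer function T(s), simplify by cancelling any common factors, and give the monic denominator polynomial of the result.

1. cascade W2, W3; result 4/(3*s^2 - 3)
2. reduce the parallel group (W2*W3), W4; result (-3*s^2 + 4*s + 11)/(3*s^3 + 6*s^2 - 3*s - 6)
3. multiply W1, ((W2*W3)+W4) (series); result (-12*s^3 + 19*s^2 + 40*s - 11)/(9*s^3 + 18*s^2 - 9*s - 18)
Step 3 gives the fully reduced T(s), with no common factor left to cancel. The denominator's leading coefficient is 9, so divide each of its coefficients by 9 to get the monic form.

Final answer: s^3 + 2*s^2 - s - 2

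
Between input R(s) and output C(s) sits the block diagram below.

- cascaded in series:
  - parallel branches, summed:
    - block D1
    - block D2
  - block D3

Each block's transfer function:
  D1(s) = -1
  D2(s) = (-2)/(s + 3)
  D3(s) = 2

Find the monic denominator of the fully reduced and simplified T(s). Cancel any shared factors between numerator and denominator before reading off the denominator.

First reduce the diagram to T(s).

Step 1: parallel reduction of D1, D2 -> (-s - 5)/(s + 3)
Step 2: multiply (D1+D2), D3 (series) -> (-2*s - 10)/(s + 3)
Step 2 gives the fully reduced T(s), with no common factor left to cancel. The denominator is already monic (leading coefficient 1).

Answer: s + 3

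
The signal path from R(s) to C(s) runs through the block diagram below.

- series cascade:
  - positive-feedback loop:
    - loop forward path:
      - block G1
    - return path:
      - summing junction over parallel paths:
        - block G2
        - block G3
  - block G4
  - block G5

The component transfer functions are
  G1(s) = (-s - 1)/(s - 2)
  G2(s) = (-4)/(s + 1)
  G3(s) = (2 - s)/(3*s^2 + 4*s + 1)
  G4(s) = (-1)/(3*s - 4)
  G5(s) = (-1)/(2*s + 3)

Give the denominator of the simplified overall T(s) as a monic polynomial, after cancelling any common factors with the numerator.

1. combine G2, G3 in parallel, giving (-13*s - 2)/(3*s^2 + 4*s + 1)
2. close the feedback loop around G1, (G2+G3), giving (-3*s^2 - 4*s - 1)/(3*s^2 - 18*s - 4)
3. combine [G1/(1-G1*(G2+G3))], G4, G5 in series, giving (-3*s^2 - 4*s - 1)/(18*s^4 - 105*s^3 - 78*s^2 + 212*s + 48)
That last expression is T(s), already simplified. Scaling its denominator by 1/18 (the reciprocal of the leading coefficient) yields the monic denominator.

Therefore the answer is s^4 - 35*s^3/6 - 13*s^2/3 + 106*s/9 + 8/3.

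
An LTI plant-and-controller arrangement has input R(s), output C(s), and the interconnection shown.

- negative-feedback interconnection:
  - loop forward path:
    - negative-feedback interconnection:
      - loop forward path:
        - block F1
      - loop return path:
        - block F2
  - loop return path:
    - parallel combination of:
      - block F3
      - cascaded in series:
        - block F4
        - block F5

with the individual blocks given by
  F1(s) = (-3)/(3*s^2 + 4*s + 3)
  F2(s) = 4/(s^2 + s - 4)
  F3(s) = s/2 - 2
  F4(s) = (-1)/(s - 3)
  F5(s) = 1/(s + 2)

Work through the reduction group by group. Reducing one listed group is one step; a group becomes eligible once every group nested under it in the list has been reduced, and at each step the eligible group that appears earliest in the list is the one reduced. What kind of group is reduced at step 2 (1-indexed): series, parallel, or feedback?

The answer is series.

Reasoning:
Step 1: close the feedback loop around F1, F2
Step 2: cascade F4, F5
Step 3: add F3, (F4*F5) (parallel)
Step 4: close the feedback loop around [F1/(1+F1*F2)], (F3+(F4*F5))
Step 2 collapses a series group.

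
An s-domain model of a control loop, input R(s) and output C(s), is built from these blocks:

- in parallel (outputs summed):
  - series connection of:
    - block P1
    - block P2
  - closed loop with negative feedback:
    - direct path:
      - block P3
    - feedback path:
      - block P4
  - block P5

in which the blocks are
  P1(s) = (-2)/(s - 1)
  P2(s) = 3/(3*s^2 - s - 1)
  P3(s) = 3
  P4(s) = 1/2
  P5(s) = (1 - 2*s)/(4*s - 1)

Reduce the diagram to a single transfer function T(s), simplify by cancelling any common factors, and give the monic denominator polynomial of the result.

First reduce the diagram to T(s).

Step 1 - reduce the series chain P1, P2 -> (-6)/(3*s^3 - 4*s^2 + 1)
Step 2 - feedback reduction of P3, P4 -> 6/5
Step 3 - reduce the parallel group (P1*P2), [P3/(1+P3*P4)], P5 -> (42*s^4 - 59*s^3 + 4*s^2 - 106*s + 29)/(60*s^4 - 95*s^3 + 20*s^2 + 20*s - 5)
That last expression is T(s), already simplified. Scaling its denominator by 1/60 (the reciprocal of the leading coefficient) yields the monic denominator.

Answer: s^4 - 19*s^3/12 + s^2/3 + s/3 - 1/12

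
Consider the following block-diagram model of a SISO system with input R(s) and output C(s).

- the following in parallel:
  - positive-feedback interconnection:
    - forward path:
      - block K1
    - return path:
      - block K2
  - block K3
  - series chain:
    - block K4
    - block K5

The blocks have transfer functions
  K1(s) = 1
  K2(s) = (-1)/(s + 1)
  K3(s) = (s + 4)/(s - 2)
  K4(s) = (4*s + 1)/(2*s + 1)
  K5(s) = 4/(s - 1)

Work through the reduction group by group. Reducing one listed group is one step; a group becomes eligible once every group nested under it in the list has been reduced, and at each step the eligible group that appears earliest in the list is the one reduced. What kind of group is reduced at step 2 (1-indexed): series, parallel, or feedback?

Step 1: reduce the feedback loop with forward K1 and return K2
Step 2: multiply K4, K5 (series)
Step 3: sum the parallel branches [K1/(1-K1*K2)], K3, (K4*K5)
So the answer for step 2 is series.

Hence the answer: series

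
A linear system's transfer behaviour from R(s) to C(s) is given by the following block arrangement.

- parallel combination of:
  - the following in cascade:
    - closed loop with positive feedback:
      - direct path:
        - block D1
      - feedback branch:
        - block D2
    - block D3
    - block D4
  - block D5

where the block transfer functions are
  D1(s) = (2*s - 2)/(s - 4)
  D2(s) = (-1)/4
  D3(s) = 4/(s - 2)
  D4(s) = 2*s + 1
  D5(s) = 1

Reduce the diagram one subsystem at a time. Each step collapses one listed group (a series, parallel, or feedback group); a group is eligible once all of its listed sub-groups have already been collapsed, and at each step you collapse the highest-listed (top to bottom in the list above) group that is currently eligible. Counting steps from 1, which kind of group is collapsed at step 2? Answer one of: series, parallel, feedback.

(1) close the feedback loop around D1, D2
(2) multiply [D1/(1-D1*D2)], D3, D4 (series)
(3) reduce the parallel group ([D1/(1-D1*D2)]*D3*D4), D5
Step 2 collapses a series group.

Therefore the answer is series.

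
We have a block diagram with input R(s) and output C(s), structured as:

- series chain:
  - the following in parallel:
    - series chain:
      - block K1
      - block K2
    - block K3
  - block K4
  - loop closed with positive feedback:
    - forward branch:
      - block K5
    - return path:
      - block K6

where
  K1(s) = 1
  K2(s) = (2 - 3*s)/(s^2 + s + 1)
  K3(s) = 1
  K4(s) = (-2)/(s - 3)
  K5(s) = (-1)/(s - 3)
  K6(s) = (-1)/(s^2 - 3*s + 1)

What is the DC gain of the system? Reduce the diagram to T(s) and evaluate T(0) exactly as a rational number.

Answer: 1/2

Working:
[1] combine K1, K2 in series, giving (2 - 3*s)/(s^2 + s + 1)
[2] parallel reduction of (K1*K2), K3, giving (s^2 - 2*s + 3)/(s^2 + s + 1)
[3] reduce the feedback loop with forward K5 and return K6, giving (-s^2 + 3*s - 1)/(s^3 - 6*s^2 + 10*s - 4)
[4] series reduction of ((K1*K2)+K3), K4, [K5/(1-K5*K6)], giving (2*s^4 - 10*s^3 + 20*s^2 - 22*s + 6)/(s^6 - 8*s^5 + 20*s^4 - 15*s^3 + 6*s^2 - 22*s + 12)
Step 4 gives the overall T(s). Then T(0) = 6/12 = 1/2.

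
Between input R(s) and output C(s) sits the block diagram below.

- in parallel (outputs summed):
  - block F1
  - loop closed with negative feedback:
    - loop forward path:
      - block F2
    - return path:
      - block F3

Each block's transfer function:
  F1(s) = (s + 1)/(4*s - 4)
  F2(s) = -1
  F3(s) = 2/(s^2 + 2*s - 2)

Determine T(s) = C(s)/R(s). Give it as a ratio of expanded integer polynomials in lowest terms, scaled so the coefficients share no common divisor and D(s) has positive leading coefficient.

Answer: (-3*s^3 - s^2 + 14*s - 12)/(4*s^3 + 4*s^2 - 24*s + 16)

Working:
[1] feedback reduction of F2, F3 = (-s^2 - 2*s + 2)/(s^2 + 2*s - 4)
[2] sum the parallel branches F1, [F2/(1+F2*F3)], giving the overall T(s)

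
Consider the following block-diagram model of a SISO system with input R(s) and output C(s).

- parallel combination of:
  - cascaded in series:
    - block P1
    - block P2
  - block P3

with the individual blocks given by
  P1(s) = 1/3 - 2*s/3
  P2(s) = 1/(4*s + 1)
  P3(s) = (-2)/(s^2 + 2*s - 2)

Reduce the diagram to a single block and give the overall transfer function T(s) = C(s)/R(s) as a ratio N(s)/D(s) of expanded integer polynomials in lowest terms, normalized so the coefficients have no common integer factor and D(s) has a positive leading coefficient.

The answer is (-2*s^3 - 3*s^2 - 18*s - 8)/(12*s^3 + 27*s^2 - 18*s - 6).

Reasoning:
[1] multiply P1, P2 (series); result (1 - 2*s)/(12*s + 3)
[2] reduce the parallel group (P1*P2), P3, giving the overall T(s)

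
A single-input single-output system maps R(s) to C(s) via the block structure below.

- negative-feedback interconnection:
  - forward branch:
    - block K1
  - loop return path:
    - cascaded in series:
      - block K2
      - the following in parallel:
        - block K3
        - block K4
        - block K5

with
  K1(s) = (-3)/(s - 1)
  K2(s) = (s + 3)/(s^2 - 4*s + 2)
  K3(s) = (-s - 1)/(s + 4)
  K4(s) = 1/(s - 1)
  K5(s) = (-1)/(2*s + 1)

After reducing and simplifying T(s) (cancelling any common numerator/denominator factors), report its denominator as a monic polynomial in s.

1. reduce the parallel group K3, K4, K5 gives (-2*s^3 + 8*s + 9)/(2*s^3 + 7*s^2 - 5*s - 4)
2. combine K2, (K3+K4+K5) in series gives (-2*s^4 - 6*s^3 + 8*s^2 + 33*s + 27)/(2*s^5 - s^4 - 29*s^3 + 30*s^2 + 6*s - 8)
3. reduce the feedback loop with forward K1 and return (K2*(K3+K4+K5)) gives (-6*s^5 + 3*s^4 + 87*s^3 - 90*s^2 - 18*s + 24)/(2*s^6 - 3*s^5 - 22*s^4 + 77*s^3 - 48*s^2 - 113*s - 73)
Step 3 gives the fully reduced T(s), with no common factor left to cancel. The denominator's leading coefficient is 2, so divide each of its coefficients by 2 to get the monic form.

Hence the answer: s^6 - 3*s^5/2 - 11*s^4 + 77*s^3/2 - 24*s^2 - 113*s/2 - 73/2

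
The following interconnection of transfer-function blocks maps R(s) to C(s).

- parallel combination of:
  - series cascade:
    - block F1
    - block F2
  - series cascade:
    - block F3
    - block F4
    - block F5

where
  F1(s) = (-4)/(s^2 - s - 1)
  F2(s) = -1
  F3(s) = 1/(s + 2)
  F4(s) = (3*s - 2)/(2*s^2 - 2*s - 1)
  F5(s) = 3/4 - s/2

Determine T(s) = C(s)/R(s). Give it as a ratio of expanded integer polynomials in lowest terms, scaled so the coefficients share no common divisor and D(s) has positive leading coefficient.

Reducing step by step:

Step 1. series reduction of F1, F2 gives 4/(s^2 - s - 1)
Step 2. combine F3, F4, F5 in series gives (-6*s^2 + 13*s - 6)/(8*s^3 + 8*s^2 - 20*s - 8)
Step 3. combine (F1*F2), (F3*F4*F5) in parallel, which is the overall transfer function T(s) = C(s)/R(s) in lowest terms

Answer: (-6*s^4 + 51*s^3 + 19*s^2 - 87*s - 26)/(8*s^5 - 36*s^3 + 4*s^2 + 28*s + 8)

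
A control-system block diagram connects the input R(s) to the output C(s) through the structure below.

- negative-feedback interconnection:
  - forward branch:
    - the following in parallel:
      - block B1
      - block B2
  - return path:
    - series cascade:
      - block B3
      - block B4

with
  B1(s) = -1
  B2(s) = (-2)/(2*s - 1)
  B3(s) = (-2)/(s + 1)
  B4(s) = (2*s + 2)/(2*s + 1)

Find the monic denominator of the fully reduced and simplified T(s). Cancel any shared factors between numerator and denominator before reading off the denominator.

1. sum the parallel branches B1, B2 -> (-2*s - 1)/(2*s - 1)
2. multiply B3, B4 (series) -> (-4)/(2*s + 1)
3. close the feedback loop around (B1+B2), (B3*B4) -> (-2*s - 1)/(2*s + 3)
The result of step 3 is T(s) in lowest terms. Its denominator has leading coefficient 2; dividing the denominator through by 2 makes it monic.

Answer: s + 3/2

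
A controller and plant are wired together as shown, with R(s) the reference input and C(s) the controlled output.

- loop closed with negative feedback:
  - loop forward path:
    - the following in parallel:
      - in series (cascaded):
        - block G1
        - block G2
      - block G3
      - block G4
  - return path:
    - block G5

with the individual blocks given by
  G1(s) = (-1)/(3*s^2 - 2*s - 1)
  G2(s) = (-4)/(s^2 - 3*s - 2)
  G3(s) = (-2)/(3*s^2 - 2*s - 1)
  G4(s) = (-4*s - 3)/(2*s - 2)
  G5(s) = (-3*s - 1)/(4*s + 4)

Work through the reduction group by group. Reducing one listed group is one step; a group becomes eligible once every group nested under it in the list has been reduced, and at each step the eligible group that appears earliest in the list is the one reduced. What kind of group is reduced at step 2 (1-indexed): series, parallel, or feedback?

Step 1. series reduction of G1, G2
Step 2. sum the parallel branches (G1*G2), G3, G4
Step 3. feedback reduction of ((G1*G2)+G3+G4), G5
At step 2 the group reduced is parallel.

Answer: parallel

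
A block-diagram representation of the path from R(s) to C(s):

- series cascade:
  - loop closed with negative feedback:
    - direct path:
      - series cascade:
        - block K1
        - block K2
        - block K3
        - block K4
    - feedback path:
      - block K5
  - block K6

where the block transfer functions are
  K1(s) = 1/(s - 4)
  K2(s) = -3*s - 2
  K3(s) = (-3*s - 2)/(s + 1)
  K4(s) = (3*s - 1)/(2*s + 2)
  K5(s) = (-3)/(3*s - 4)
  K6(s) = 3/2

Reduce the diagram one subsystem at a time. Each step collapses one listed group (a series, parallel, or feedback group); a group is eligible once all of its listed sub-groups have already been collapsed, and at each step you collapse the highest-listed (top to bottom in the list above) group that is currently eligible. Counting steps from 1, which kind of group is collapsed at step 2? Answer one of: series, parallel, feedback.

The answer is feedback.

Reasoning:
Step 1. series reduction of K1, K2, K3, K4
Step 2. apply the feedback formula to (K1*K2*K3*K4), K5
Step 3. multiply [(K1*K2*K3*K4)/(1+(K1*K2*K3*K4)*K5)], K6 (series)
So the answer for step 2 is feedback.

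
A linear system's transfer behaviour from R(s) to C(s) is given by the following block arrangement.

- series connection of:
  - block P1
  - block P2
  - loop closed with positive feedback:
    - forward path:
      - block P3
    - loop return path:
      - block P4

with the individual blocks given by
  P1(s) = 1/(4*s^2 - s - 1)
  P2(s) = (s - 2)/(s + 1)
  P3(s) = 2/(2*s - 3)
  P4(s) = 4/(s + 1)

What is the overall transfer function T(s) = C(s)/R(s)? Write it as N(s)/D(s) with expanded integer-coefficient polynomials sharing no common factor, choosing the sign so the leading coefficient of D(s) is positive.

Step 1: close the feedback loop around P3, P4, giving (2*s + 2)/(2*s^2 - s - 11)
Step 2: cascade P1, P2, [P3/(1-P3*P4)], which is the overall transfer function T(s) = C(s)/R(s) in lowest terms

Final answer: (2*s - 4)/(8*s^4 - 6*s^3 - 45*s^2 + 12*s + 11)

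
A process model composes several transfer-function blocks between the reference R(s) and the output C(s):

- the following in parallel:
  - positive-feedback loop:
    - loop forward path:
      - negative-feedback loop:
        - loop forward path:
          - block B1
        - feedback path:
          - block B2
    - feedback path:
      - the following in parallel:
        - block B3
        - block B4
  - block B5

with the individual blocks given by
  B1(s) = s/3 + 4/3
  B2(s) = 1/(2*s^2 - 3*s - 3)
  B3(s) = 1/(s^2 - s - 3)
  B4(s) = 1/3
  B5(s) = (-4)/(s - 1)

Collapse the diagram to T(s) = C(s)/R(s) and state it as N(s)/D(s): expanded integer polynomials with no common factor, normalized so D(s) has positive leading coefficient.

Step 1: collapse the loop (B1 forward, B2 return); result (2*s^3 + 5*s^2 - 15*s - 12)/(6*s^2 - 8*s - 5)
Step 2: add B3, B4 (parallel); result (s^2 - s)/(3*s^2 - 3*s - 9)
Step 3: reduce the feedback loop with forward [B1/(1+B1*B2)] and return (B3+B4); result (-6*s^5 - 9*s^4 + 78*s^3 + 36*s^2 - 171*s - 108)/(2*s^5 - 15*s^4 + 22*s^3 + 48*s^2 - 75*s - 45)
Step 4: sum the parallel branches [[B1/(1+B1*B2)]/(1-[B1/(1+B1*B2)]*(B3+B4))], B5; the result is T(s) itself (integer coefficients, no common factor, positive leading denominator coefficient)

Final answer: (-6*s^6 - 11*s^5 + 147*s^4 - 130*s^3 - 399*s^2 + 363*s + 288)/(2*s^6 - 17*s^5 + 37*s^4 + 26*s^3 - 123*s^2 + 30*s + 45)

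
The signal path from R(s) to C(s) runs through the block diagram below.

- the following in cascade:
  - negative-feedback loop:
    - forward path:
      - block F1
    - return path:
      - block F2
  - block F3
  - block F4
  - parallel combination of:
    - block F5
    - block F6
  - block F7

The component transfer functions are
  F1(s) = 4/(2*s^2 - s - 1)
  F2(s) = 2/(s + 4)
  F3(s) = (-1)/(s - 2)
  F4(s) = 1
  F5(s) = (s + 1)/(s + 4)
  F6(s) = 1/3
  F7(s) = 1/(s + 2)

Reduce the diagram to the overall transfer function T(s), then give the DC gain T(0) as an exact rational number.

[1] reduce the feedback loop with forward F1 and return F2 -> (4*s + 16)/(2*s^3 + 7*s^2 - 5*s + 4)
[2] reduce the parallel group F5, F6 -> (4*s + 7)/(3*s + 12)
[3] combine [F1/(1+F1*F2)], F3, F4, (F5+F6), F7 in series -> (-16*s - 28)/(6*s^5 + 21*s^4 - 39*s^3 - 72*s^2 + 60*s - 48)
Evaluating the step-3 result (the overall T(s)) at s = 0 gives T(0) = -28/(-48) = 7/12.

Answer: 7/12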